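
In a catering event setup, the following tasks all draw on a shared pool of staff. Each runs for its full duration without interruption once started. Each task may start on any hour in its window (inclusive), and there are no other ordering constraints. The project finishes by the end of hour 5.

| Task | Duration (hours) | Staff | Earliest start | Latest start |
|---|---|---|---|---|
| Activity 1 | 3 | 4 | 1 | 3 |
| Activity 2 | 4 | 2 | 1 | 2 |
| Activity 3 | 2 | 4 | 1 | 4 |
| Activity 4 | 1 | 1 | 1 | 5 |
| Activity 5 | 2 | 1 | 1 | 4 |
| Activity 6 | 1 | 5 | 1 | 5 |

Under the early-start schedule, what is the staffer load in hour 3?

6

At early start, hour 3 has: Activity 1, Activity 2.
Demand: 4 + 2 = 6.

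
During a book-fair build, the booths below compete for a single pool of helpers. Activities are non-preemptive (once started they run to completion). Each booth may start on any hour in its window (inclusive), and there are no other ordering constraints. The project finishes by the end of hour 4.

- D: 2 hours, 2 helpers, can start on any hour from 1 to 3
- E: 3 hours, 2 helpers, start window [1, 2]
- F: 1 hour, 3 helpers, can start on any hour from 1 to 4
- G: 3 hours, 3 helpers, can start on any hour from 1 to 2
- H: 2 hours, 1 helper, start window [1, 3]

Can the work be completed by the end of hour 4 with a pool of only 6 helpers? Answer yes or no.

The minimum achievable peak is 7; 6 < 7, so no feasible schedule stays within the cap.

no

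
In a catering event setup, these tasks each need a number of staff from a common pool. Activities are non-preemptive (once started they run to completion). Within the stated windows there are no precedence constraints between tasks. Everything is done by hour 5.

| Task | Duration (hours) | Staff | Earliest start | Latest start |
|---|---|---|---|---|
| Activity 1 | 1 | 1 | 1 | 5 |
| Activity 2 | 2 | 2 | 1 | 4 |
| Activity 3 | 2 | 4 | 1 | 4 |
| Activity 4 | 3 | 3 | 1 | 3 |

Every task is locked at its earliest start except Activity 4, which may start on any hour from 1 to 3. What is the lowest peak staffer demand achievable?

7

Activity 4@1: h1:10  h2:9  h3:3  h4:0  h5:0 → peak 10
Activity 4@2: h1:7  h2:9  h3:3  h4:3  h5:0 → peak 9
Activity 4@3: h1:7  h2:6  h3:3  h4:3  h5:3 → peak 7
Best is Activity 4@3, peak 7.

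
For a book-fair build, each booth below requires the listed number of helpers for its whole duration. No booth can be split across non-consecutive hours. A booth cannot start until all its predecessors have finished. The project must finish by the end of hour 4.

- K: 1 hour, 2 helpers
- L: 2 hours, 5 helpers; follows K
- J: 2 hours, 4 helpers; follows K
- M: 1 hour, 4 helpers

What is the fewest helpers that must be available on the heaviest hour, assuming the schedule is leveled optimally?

Schedule K@1, L@2, J@2, M@1: h1:6  h2:9  h3:9  h4:0 — peak 9.
No arrangement of the 20 feasible schedules does better.

9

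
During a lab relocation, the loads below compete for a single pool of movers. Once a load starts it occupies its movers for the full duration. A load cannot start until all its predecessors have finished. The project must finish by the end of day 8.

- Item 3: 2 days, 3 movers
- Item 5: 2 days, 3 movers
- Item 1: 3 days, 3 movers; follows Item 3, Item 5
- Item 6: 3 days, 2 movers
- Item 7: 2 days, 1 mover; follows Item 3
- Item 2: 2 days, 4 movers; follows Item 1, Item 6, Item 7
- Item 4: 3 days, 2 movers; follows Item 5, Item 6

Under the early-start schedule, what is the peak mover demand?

8

Early-start schedule: Item 3@1, Item 5@1, Item 1@3, Item 6@1, Item 7@3, Item 2@6, Item 4@4.
Load per day: day 1: 8, day 2: 8, day 3: 6, day 4: 6, day 5: 5, day 6: 6, day 7: 4, day 8: 0.
Peak is 8.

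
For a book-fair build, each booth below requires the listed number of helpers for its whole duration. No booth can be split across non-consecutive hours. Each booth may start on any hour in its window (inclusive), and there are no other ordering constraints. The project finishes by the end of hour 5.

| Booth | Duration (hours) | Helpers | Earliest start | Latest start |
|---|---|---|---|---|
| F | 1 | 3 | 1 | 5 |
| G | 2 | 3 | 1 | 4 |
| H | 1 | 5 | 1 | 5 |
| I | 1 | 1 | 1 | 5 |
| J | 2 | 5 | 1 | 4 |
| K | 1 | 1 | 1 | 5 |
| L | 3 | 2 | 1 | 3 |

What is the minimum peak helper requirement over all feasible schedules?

Early-start (F@1, G@1, H@1, I@1, J@1, K@1, L@1) gives peak 20: h1:20  h2:10  h3:2  h4:0  h5:0.
Shift H→3, J→4, K→2, L→2.
Schedule F@1, G@1, H@3, I@1, J@4, K@2, L@2: h1:7  h2:6  h3:7  h4:7  h5:5 — peak 7.
Total helper-hours = 32 over 5 hours ⇒ peak ≥ ⌈32/5⌉ = 7, so 7 is optimal.

7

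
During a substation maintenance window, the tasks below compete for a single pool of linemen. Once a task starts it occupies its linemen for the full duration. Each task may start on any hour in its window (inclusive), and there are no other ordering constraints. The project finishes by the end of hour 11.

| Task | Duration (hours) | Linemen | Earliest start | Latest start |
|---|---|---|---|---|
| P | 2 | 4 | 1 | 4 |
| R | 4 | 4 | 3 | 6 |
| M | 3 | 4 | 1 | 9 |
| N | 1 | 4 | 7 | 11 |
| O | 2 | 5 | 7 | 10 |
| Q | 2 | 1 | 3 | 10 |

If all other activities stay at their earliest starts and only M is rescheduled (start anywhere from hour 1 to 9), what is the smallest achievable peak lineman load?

9

M@1: h1:8  h2:8  h3:9  h4:5  h5:4  h6:4  h7:9  h8:5  h9:0  h10:0  h11:0 → peak 9
M@2: h1:4  h2:8  h3:9  h4:9  h5:4  h6:4  h7:9  h8:5  h9:0  h10:0  h11:0 → peak 9
M@3: h1:4  h2:4  h3:9  h4:9  h5:8  h6:4  h7:9  h8:5  h9:0  h10:0  h11:0 → peak 9
M@4: h1:4  h2:4  h3:5  h4:9  h5:8  h6:8  h7:9  h8:5  h9:0  h10:0  h11:0 → peak 9
M@5: h1:4  h2:4  h3:5  h4:5  h5:8  h6:8  h7:13  h8:5  h9:0  h10:0  h11:0 → peak 13
M@6: h1:4  h2:4  h3:5  h4:5  h5:4  h6:8  h7:13  h8:9  h9:0  h10:0  h11:0 → peak 13
M@7: h1:4  h2:4  h3:5  h4:5  h5:4  h6:4  h7:13  h8:9  h9:4  h10:0  h11:0 → peak 13
M@8: h1:4  h2:4  h3:5  h4:5  h5:4  h6:4  h7:9  h8:9  h9:4  h10:4  h11:0 → peak 9
M@9: h1:4  h2:4  h3:5  h4:5  h5:4  h6:4  h7:9  h8:5  h9:4  h10:4  h11:4 → peak 9
Best is M@1, peak 9.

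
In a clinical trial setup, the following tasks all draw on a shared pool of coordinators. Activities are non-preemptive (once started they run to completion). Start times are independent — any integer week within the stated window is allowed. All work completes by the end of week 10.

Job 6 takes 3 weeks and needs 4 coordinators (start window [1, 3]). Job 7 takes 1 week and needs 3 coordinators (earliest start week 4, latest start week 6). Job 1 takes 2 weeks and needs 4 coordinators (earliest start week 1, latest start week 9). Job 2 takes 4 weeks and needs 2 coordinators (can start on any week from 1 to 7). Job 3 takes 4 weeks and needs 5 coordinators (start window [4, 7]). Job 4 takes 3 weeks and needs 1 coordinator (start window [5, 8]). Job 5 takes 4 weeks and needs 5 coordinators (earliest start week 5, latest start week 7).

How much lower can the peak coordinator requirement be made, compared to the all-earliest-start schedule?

Early-start peak: w1:10  w2:10  w3:6  w4:10  w5:11  w6:11  w7:11  w8:5  w9:0  w10:0 ⇒ 11.
Leveled (Job 6@1, Job 7@4, Job 1@1, Job 2@1, Job 3@4, Job 4@8, Job 5@5): w1:10  w2:10  w3:6  w4:10  w5:10  w6:10  w7:10  w8:6  w9:1  w10:1 ⇒ 10.
Reduction 11 − 10 = 1.

1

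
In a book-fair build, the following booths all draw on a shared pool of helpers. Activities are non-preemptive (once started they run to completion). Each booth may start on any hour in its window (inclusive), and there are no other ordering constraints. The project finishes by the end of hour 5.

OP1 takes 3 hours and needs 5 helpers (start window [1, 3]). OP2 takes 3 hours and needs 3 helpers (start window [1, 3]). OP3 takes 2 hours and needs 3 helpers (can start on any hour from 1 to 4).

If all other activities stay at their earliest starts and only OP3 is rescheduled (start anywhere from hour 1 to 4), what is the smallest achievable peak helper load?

OP3@1: h1:11  h2:11  h3:8  h4:0  h5:0 → peak 11
OP3@2: h1:8  h2:11  h3:11  h4:0  h5:0 → peak 11
OP3@3: h1:8  h2:8  h3:11  h4:3  h5:0 → peak 11
OP3@4: h1:8  h2:8  h3:8  h4:3  h5:3 → peak 8
Best is OP3@4, peak 8.

8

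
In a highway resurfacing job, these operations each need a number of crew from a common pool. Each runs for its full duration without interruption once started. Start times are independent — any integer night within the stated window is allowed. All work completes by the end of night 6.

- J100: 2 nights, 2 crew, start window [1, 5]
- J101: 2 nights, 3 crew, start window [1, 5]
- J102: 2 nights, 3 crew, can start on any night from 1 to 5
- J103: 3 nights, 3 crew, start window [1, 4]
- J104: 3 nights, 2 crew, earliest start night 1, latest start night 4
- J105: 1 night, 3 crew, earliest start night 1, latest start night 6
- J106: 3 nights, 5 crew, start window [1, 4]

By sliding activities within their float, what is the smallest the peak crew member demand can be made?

9

Early-start (J100@1, J101@1, J102@1, J103@1, J104@1, J105@1, J106@1) gives peak 21: n1:21  n2:18  n3:10  n4:0  n5:0  n6:0.
Shift J101→4, J102→4, J103→4, J105→6.
Schedule J100@1, J101@4, J102@4, J103@4, J104@1, J105@6, J106@1: n1:9  n2:9  n3:7  n4:9  n5:9  n6:6 — peak 9.
Total crew member-nights = 49 over 6 nights ⇒ peak ≥ ⌈49/6⌉ = 9, so 9 is optimal.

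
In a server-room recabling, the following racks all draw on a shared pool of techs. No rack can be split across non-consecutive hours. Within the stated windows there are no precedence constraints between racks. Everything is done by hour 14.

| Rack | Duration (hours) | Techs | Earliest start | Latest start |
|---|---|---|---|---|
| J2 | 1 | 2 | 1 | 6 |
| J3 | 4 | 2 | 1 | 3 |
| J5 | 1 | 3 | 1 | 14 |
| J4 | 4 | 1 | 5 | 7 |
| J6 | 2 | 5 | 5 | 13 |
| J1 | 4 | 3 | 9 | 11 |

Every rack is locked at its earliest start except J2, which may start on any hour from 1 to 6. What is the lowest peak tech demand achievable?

J2@1: h1:7  h2:2  h3:2  h4:2  h5:6  h6:6  h7:1  h8:1  h9:3  h10:3  h11:3  h12:3  h13:0  h14:0 → peak 7
J2@2: h1:5  h2:4  h3:2  h4:2  h5:6  h6:6  h7:1  h8:1  h9:3  h10:3  h11:3  h12:3  h13:0  h14:0 → peak 6
J2@3: h1:5  h2:2  h3:4  h4:2  h5:6  h6:6  h7:1  h8:1  h9:3  h10:3  h11:3  h12:3  h13:0  h14:0 → peak 6
J2@4: h1:5  h2:2  h3:2  h4:4  h5:6  h6:6  h7:1  h8:1  h9:3  h10:3  h11:3  h12:3  h13:0  h14:0 → peak 6
J2@5: h1:5  h2:2  h3:2  h4:2  h5:8  h6:6  h7:1  h8:1  h9:3  h10:3  h11:3  h12:3  h13:0  h14:0 → peak 8
J2@6: h1:5  h2:2  h3:2  h4:2  h5:6  h6:8  h7:1  h8:1  h9:3  h10:3  h11:3  h12:3  h13:0  h14:0 → peak 8
Best is J2@2, peak 6.

6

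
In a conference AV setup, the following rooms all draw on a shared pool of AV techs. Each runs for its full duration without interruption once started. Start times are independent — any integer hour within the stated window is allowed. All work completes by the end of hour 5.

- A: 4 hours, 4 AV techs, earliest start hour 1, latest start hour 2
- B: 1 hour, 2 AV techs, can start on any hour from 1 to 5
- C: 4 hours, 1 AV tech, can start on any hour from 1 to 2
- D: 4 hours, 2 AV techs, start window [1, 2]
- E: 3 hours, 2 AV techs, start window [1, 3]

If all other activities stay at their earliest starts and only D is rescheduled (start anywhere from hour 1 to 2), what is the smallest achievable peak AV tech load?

D@1: h1:11  h2:9  h3:9  h4:7  h5:0 → peak 11
D@2: h1:9  h2:9  h3:9  h4:7  h5:2 → peak 9
Best is D@2, peak 9.

9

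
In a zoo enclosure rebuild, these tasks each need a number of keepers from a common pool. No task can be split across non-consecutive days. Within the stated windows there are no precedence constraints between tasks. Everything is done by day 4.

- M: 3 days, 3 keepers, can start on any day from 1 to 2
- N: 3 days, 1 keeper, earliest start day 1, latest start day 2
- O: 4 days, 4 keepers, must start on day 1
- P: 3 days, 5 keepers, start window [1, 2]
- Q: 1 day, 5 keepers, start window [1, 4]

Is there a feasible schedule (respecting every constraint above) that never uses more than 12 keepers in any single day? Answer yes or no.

no

The minimum achievable peak is 13; 12 < 13, so no feasible schedule stays within the cap.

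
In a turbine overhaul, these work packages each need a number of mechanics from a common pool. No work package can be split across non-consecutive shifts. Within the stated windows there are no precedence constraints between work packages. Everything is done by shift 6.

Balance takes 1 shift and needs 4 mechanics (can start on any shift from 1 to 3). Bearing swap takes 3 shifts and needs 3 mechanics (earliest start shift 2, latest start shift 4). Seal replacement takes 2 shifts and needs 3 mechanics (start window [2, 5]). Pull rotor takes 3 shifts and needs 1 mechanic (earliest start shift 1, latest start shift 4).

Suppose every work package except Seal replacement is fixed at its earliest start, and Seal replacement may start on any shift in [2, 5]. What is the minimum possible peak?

Seal replacement@2: s1:5  s2:7  s3:7  s4:3  s5:0  s6:0 → peak 7
Seal replacement@3: s1:5  s2:4  s3:7  s4:6  s5:0  s6:0 → peak 7
Seal replacement@4: s1:5  s2:4  s3:4  s4:6  s5:3  s6:0 → peak 6
Seal replacement@5: s1:5  s2:4  s3:4  s4:3  s5:3  s6:3 → peak 5
Best is Seal replacement@5, peak 5.

5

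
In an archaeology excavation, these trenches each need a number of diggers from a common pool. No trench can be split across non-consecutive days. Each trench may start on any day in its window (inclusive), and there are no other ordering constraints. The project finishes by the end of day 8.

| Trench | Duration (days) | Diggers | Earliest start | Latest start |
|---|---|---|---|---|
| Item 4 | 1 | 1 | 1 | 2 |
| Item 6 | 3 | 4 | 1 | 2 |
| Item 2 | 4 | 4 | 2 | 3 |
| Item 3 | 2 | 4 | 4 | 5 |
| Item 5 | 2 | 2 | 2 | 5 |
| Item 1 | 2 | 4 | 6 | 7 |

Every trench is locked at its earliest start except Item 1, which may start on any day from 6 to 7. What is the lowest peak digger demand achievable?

10

Item 1@6: d1:5  d2:10  d3:10  d4:8  d5:8  d6:4  d7:4  d8:0 → peak 10
Item 1@7: d1:5  d2:10  d3:10  d4:8  d5:8  d6:0  d7:4  d8:4 → peak 10
Best is Item 1@6, peak 10.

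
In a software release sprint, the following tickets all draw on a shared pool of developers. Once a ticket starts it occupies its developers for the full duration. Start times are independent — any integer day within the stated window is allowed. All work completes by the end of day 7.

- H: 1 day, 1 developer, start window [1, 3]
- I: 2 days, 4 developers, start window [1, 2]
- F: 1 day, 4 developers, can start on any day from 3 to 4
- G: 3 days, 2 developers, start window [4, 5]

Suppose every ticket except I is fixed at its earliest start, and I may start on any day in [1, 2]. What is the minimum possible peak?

5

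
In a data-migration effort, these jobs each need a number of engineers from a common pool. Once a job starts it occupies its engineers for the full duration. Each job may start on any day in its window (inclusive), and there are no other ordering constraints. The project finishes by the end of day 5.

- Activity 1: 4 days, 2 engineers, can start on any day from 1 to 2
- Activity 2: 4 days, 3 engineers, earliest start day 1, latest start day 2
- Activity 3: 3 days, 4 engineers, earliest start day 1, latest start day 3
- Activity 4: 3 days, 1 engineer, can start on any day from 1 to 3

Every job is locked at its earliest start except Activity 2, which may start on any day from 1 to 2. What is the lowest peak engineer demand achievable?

Activity 2@1: d1:10  d2:10  d3:10  d4:5  d5:0 → peak 10
Activity 2@2: d1:7  d2:10  d3:10  d4:5  d5:3 → peak 10
Best is Activity 2@1, peak 10.

10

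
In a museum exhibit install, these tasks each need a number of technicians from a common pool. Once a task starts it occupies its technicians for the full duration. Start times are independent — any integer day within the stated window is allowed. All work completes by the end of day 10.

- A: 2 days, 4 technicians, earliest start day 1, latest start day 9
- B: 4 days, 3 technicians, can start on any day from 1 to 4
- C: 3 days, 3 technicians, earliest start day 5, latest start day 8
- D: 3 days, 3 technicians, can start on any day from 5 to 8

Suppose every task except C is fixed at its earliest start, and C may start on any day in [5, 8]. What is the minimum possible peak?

7

C@5: d1:7  d2:7  d3:3  d4:3  d5:6  d6:6  d7:6  d8:0  d9:0  d10:0 → peak 7
C@6: d1:7  d2:7  d3:3  d4:3  d5:3  d6:6  d7:6  d8:3  d9:0  d10:0 → peak 7
C@7: d1:7  d2:7  d3:3  d4:3  d5:3  d6:3  d7:6  d8:3  d9:3  d10:0 → peak 7
C@8: d1:7  d2:7  d3:3  d4:3  d5:3  d6:3  d7:3  d8:3  d9:3  d10:3 → peak 7
Best is C@5, peak 7.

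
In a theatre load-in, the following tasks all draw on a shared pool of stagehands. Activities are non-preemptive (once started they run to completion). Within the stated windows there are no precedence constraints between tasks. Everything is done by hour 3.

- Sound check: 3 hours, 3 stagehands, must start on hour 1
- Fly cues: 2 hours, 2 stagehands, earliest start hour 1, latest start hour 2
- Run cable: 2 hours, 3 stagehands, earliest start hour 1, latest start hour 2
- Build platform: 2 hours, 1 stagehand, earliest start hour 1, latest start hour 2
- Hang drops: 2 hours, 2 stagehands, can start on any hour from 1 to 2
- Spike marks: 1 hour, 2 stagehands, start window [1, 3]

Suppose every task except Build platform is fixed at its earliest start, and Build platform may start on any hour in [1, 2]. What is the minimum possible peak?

Build platform@1: h1:13  h2:11  h3:3 → peak 13
Build platform@2: h1:12  h2:11  h3:4 → peak 12
Best is Build platform@2, peak 12.

12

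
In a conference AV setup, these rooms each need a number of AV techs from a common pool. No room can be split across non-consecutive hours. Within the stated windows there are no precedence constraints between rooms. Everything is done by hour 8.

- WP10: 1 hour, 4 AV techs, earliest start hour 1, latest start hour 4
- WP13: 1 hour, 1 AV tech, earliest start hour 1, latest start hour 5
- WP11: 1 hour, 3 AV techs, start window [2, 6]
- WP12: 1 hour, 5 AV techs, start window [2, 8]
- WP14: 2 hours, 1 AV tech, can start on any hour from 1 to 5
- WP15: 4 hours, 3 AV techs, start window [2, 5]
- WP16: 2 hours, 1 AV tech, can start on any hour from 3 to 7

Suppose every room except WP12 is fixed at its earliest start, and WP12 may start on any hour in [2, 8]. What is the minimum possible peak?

7

WP12@2: h1:6  h2:12  h3:4  h4:4  h5:3  h6:0  h7:0  h8:0 → peak 12
WP12@3: h1:6  h2:7  h3:9  h4:4  h5:3  h6:0  h7:0  h8:0 → peak 9
WP12@4: h1:6  h2:7  h3:4  h4:9  h5:3  h6:0  h7:0  h8:0 → peak 9
WP12@5: h1:6  h2:7  h3:4  h4:4  h5:8  h6:0  h7:0  h8:0 → peak 8
WP12@6: h1:6  h2:7  h3:4  h4:4  h5:3  h6:5  h7:0  h8:0 → peak 7
WP12@7: h1:6  h2:7  h3:4  h4:4  h5:3  h6:0  h7:5  h8:0 → peak 7
WP12@8: h1:6  h2:7  h3:4  h4:4  h5:3  h6:0  h7:0  h8:5 → peak 7
Best is WP12@6, peak 7.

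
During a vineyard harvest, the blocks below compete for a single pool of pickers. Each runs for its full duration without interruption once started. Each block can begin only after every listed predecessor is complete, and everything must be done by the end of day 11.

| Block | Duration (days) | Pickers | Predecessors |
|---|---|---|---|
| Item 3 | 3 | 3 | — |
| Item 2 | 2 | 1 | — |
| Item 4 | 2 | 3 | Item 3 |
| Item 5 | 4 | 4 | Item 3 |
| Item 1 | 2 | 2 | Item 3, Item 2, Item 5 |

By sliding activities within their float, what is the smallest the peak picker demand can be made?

Early-start (Item 3@1, Item 2@1, Item 4@4, Item 5@4, Item 1@8) gives peak 7: d1:4  d2:4  d3:3  d4:7  d5:7  d6:4  d7:4  d8:2  d9:2  d10:0  d11:0.
Shift Item 5→6, Item 1→10.
Schedule Item 3@1, Item 2@1, Item 4@4, Item 5@6, Item 1@10: d1:4  d2:4  d3:3  d4:3  d5:3  d6:4  d7:4  d8:4  d9:4  d10:2  d11:2 — peak 4.
Total picker-days = 37 over 11 days ⇒ peak ≥ ⌈37/11⌉ = 4, so 4 is optimal.

4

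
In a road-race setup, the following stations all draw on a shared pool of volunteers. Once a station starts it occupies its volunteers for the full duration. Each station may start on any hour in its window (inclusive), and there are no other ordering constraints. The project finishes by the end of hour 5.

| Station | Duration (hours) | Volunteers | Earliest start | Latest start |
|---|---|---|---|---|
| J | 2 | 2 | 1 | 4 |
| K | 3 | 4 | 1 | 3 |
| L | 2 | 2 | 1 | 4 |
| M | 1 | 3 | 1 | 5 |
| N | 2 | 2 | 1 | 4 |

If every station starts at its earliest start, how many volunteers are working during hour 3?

4

At early start, hour 3 has: K.
Demand: 4 = 4.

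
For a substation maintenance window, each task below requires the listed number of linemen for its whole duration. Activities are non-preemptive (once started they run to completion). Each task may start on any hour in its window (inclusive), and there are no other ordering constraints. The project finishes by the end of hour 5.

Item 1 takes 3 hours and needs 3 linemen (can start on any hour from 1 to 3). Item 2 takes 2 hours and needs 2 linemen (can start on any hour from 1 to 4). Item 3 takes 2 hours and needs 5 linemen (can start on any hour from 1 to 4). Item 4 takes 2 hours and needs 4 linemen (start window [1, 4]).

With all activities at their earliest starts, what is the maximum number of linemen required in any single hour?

14

Early-start schedule: Item 1@1, Item 2@1, Item 3@1, Item 4@1.
Load per hour: hour 1: 14, hour 2: 14, hour 3: 3, hour 4: 0, hour 5: 0.
Peak is 14.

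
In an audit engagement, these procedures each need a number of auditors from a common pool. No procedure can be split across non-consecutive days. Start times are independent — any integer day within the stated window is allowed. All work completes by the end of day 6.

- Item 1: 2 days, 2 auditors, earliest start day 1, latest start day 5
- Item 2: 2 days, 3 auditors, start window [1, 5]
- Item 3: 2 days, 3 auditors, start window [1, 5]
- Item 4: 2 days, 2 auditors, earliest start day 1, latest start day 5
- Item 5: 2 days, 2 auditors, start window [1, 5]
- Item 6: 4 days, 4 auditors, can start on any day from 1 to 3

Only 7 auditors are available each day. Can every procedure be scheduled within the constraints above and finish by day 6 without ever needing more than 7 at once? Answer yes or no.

yes

Schedule Item 1@1, Item 2@1, Item 3@3, Item 4@1, Item 5@5, Item 6@3: d1:7  d2:7  d3:7  d4:7  d5:6  d6:6 — peak 7 ≤ 7.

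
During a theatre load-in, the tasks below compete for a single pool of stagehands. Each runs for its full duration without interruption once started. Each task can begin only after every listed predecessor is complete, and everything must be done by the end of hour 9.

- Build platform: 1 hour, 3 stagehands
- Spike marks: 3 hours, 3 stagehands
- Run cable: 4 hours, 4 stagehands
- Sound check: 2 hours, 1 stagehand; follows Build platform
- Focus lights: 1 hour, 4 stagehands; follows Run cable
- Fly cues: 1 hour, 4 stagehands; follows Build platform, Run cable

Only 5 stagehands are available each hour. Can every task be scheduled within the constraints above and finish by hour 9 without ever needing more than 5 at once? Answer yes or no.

The minimum achievable peak is 6; 5 < 6, so no feasible schedule stays within the cap.

no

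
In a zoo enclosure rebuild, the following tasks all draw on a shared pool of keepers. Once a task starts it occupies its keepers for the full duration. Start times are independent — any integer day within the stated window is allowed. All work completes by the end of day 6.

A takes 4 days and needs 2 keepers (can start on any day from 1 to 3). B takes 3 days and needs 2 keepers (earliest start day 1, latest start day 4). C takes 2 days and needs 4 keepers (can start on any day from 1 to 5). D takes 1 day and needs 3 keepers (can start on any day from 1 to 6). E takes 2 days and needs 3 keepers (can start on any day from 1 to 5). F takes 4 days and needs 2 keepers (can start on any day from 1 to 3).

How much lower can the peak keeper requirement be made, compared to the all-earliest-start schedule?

Early-start peak: d1:16  d2:13  d3:6  d4:4  d5:0  d6:0 ⇒ 16.
Leveled (A@1, B@1, C@5, D@4, E@1, F@3): d1:7  d2:7  d3:6  d4:7  d5:6  d6:6 ⇒ 7.
Reduction 16 − 7 = 9.

9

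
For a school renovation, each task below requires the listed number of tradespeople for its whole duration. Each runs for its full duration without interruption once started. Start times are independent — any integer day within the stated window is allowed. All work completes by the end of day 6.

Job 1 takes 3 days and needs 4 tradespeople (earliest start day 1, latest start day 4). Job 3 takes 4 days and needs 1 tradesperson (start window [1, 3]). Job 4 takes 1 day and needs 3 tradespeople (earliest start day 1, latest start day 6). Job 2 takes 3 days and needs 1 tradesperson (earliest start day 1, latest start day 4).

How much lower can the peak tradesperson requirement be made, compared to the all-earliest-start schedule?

4

Early-start peak: d1:9  d2:6  d3:6  d4:1  d5:0  d6:0 ⇒ 9.
Leveled (Job 1@1, Job 3@1, Job 4@4, Job 2@4): d1:5  d2:5  d3:5  d4:5  d5:1  d6:1 ⇒ 5.
Reduction 9 − 5 = 4.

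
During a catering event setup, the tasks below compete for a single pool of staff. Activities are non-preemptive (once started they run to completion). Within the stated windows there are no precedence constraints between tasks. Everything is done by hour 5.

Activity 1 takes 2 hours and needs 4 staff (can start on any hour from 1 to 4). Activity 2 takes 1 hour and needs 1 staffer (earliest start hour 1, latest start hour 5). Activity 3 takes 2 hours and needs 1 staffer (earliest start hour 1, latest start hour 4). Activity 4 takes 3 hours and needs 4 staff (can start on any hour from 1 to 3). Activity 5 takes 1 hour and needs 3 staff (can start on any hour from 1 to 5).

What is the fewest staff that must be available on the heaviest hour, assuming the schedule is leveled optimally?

7

Early-start (Activity 1@1, Activity 2@1, Activity 3@1, Activity 4@1, Activity 5@1) gives peak 13: h1:13  h2:9  h3:4  h4:0  h5:0.
Shift Activity 4→3, Activity 5→3.
Schedule Activity 1@1, Activity 2@1, Activity 3@1, Activity 4@3, Activity 5@3: h1:6  h2:5  h3:7  h4:4  h5:4 — peak 7.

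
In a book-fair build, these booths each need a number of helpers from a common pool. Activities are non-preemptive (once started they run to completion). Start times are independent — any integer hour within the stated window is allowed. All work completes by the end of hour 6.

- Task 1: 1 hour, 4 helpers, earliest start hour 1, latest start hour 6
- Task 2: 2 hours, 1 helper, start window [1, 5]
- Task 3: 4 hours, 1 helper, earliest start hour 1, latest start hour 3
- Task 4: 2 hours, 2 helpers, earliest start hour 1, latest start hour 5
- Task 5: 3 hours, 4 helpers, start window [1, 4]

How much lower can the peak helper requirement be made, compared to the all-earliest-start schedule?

7

Early-start peak: h1:12  h2:8  h3:5  h4:1  h5:0  h6:0 ⇒ 12.
Leveled (Task 1@1, Task 2@1, Task 3@2, Task 4@2, Task 5@4): h1:5  h2:4  h3:3  h4:5  h5:5  h6:4 ⇒ 5.
Reduction 12 − 5 = 7.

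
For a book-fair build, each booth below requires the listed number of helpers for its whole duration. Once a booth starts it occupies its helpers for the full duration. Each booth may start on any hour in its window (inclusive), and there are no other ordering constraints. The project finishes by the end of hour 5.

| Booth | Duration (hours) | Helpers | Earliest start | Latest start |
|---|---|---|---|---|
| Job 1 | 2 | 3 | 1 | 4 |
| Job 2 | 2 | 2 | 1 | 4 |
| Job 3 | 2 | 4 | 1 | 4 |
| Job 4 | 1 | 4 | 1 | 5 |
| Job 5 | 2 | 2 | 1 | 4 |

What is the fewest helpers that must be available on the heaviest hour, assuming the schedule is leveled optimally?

Early-start (Job 1@1, Job 2@1, Job 3@1, Job 4@1, Job 5@1) gives peak 15: h1:15  h2:11  h3:0  h4:0  h5:0.
Shift Job 3→3, Job 4→5, Job 5→3.
Schedule Job 1@1, Job 2@1, Job 3@3, Job 4@5, Job 5@3: h1:5  h2:5  h3:6  h4:6  h5:4 — peak 6.
Total helper-hours = 26 over 5 hours ⇒ peak ≥ ⌈26/5⌉ = 6, so 6 is optimal.

6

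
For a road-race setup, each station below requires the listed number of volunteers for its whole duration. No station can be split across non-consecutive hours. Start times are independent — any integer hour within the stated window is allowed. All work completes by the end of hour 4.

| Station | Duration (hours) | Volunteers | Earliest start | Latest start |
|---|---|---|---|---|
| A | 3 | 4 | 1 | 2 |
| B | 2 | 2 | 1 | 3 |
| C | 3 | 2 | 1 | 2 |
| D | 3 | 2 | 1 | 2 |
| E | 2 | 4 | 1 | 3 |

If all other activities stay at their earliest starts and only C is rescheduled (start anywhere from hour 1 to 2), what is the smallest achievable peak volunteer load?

C@1: h1:14  h2:14  h3:8  h4:0 → peak 14
C@2: h1:12  h2:14  h3:8  h4:2 → peak 14
Best is C@1, peak 14.

14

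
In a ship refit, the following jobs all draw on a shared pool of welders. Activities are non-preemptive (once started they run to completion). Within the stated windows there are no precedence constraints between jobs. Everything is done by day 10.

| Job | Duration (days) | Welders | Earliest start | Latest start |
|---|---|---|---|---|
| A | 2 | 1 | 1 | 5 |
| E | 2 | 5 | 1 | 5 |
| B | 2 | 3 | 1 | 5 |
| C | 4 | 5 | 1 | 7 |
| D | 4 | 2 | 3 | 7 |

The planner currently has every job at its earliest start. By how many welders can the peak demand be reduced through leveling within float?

9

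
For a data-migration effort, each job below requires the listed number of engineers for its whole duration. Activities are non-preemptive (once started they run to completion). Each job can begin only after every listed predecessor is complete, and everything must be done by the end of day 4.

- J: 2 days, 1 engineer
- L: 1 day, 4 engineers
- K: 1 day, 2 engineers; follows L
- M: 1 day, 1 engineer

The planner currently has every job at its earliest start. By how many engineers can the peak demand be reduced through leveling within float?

2

Early-start peak: d1:6  d2:3  d3:0  d4:0 ⇒ 6.
Leveled (J@1, L@3, K@4, M@1): d1:2  d2:1  d3:4  d4:2 ⇒ 4.
Reduction 6 − 4 = 2.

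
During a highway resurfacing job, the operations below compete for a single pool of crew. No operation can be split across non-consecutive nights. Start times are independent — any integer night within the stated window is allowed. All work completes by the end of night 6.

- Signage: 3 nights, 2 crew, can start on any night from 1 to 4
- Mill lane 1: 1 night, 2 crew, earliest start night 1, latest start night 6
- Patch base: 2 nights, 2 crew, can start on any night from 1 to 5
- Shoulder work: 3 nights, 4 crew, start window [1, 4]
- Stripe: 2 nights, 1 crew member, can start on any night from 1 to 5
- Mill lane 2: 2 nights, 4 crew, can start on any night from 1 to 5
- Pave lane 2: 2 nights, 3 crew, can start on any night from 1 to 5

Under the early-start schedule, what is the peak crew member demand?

Early-start schedule: Signage@1, Mill lane 1@1, Patch base@1, Shoulder work@1, Stripe@1, Mill lane 2@1, Pave lane 2@1.
Load per night: night 1: 18, night 2: 16, night 3: 6, night 4: 0, night 5: 0, night 6: 0.
Peak is 18.

18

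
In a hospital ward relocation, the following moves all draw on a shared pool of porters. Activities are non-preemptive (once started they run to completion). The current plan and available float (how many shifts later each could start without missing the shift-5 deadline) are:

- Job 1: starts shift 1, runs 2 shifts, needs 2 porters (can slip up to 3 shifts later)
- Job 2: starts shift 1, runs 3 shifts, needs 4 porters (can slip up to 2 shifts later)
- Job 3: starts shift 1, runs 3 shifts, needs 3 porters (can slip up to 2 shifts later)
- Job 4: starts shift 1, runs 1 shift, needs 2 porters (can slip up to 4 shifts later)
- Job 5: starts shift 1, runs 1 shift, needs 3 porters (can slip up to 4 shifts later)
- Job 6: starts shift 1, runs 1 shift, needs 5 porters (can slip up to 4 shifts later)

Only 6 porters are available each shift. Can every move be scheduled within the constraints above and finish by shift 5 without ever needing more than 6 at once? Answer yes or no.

Total porter-shifts = 35; over 5 shifts the average is 35/5 > 6, so some shift must exceed 6.

no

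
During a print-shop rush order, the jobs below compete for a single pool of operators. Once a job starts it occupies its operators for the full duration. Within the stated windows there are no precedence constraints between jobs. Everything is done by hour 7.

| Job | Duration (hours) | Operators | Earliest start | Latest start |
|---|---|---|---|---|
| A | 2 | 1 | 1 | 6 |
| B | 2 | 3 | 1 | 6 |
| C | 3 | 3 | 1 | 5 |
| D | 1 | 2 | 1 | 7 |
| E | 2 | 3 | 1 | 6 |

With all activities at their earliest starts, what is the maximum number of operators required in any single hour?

Early-start schedule: A@1, B@1, C@1, D@1, E@1.
Load per hour: hour 1: 12, hour 2: 10, hour 3: 3, hour 4: 0, hour 5: 0, hour 6: 0, hour 7: 0.
Peak is 12.

12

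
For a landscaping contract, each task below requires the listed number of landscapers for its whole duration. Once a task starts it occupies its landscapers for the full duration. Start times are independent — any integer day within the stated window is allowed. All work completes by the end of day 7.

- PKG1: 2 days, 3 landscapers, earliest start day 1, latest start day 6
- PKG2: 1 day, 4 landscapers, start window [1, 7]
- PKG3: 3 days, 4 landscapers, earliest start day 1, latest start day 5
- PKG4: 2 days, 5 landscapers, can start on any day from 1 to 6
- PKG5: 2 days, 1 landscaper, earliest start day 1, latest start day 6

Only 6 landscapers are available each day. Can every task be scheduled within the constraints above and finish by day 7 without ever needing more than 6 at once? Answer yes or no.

The minimum achievable peak is 7; 6 < 7, so no feasible schedule stays within the cap.

no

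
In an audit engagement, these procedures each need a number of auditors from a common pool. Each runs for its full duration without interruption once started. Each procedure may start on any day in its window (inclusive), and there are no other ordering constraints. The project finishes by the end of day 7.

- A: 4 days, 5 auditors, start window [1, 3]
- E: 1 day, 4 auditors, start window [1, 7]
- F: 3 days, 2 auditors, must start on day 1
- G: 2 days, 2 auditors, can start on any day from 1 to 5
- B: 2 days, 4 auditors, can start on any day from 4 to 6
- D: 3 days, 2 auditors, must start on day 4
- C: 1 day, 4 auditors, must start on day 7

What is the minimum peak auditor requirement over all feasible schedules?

8

Early-start (A@1, E@1, F@1, G@1, B@4, D@4, C@7) gives peak 13: d1:13  d2:9  d3:7  d4:11  d5:6  d6:2  d7:4.
Shift E→5, G→5, B→6.
Schedule A@1, E@5, F@1, G@5, B@6, D@4, C@7: d1:7  d2:7  d3:7  d4:7  d5:8  d6:8  d7:8 — peak 8.
Total auditor-days = 52 over 7 days ⇒ peak ≥ ⌈52/7⌉ = 8, so 8 is optimal.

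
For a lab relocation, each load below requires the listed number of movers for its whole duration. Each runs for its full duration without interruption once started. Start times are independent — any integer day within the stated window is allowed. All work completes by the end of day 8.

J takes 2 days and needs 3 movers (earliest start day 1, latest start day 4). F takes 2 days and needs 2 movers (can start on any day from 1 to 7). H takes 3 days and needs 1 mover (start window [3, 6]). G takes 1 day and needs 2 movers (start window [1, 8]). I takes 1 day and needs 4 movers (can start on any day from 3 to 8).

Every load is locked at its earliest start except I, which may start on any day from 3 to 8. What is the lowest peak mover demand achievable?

7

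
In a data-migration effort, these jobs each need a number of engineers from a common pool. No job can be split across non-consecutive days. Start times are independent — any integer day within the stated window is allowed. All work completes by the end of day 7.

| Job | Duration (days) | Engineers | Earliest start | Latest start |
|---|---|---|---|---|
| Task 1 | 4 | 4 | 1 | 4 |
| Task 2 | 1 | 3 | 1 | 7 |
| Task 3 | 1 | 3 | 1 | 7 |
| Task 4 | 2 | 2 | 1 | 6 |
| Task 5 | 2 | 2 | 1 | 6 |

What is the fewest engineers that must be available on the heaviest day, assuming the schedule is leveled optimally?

5

Early-start (Task 1@1, Task 2@1, Task 3@1, Task 4@1, Task 5@1) gives peak 14: d1:14  d2:8  d3:4  d4:4  d5:0  d6:0  d7:0.
Shift Task 2→5, Task 3→7, Task 4→5, Task 5→6.
Schedule Task 1@1, Task 2@5, Task 3@7, Task 4@5, Task 5@6: d1:4  d2:4  d3:4  d4:4  d5:5  d6:4  d7:5 — peak 5.
Total engineer-days = 30 over 7 days ⇒ peak ≥ ⌈30/7⌉ = 5, so 5 is optimal.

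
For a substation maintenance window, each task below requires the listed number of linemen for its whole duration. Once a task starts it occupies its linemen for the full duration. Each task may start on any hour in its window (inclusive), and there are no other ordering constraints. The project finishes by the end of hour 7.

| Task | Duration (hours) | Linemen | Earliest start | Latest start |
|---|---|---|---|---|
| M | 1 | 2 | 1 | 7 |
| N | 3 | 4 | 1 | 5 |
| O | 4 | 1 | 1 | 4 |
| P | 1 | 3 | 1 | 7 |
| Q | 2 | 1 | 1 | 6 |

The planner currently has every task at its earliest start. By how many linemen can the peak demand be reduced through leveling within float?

7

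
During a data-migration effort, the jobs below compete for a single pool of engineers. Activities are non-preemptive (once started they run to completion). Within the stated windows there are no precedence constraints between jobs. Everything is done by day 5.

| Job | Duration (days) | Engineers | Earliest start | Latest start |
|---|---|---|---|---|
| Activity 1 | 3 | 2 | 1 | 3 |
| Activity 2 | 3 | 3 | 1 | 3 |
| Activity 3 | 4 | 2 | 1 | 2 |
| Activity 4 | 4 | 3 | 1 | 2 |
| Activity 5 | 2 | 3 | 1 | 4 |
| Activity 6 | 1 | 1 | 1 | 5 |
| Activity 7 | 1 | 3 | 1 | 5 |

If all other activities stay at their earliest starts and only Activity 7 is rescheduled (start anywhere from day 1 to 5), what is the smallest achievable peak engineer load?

Activity 7@1: d1:17  d2:13  d3:10  d4:5  d5:0 → peak 17
Activity 7@2: d1:14  d2:16  d3:10  d4:5  d5:0 → peak 16
Activity 7@3: d1:14  d2:13  d3:13  d4:5  d5:0 → peak 14
Activity 7@4: d1:14  d2:13  d3:10  d4:8  d5:0 → peak 14
Activity 7@5: d1:14  d2:13  d3:10  d4:5  d5:3 → peak 14
Best is Activity 7@3, peak 14.

14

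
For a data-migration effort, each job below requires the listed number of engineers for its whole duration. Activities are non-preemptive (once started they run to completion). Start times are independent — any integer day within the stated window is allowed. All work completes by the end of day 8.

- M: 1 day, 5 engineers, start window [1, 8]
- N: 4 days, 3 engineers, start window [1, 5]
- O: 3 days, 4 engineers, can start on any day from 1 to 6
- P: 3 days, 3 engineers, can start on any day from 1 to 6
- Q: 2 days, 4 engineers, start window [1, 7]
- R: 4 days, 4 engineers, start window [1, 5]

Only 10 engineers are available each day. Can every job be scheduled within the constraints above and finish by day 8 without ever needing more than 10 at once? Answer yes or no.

yes

Schedule M@1, N@1, O@2, P@2, Q@5, R@5: d1:8  d2:10  d3:10  d4:10  d5:8  d6:8  d7:4  d8:4 — peak 10 ≤ 10.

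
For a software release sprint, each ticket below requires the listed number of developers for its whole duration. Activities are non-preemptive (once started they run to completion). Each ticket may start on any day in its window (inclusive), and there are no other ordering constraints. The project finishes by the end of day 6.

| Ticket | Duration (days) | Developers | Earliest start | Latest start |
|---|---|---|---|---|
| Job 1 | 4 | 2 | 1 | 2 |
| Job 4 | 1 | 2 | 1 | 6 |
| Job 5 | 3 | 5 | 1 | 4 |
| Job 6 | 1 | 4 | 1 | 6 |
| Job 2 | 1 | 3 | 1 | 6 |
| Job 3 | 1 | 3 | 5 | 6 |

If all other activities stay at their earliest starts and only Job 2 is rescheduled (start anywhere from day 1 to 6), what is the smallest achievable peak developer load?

13

Job 2@1: d1:16  d2:7  d3:7  d4:2  d5:3  d6:0 → peak 16
Job 2@2: d1:13  d2:10  d3:7  d4:2  d5:3  d6:0 → peak 13
Job 2@3: d1:13  d2:7  d3:10  d4:2  d5:3  d6:0 → peak 13
Job 2@4: d1:13  d2:7  d3:7  d4:5  d5:3  d6:0 → peak 13
Job 2@5: d1:13  d2:7  d3:7  d4:2  d5:6  d6:0 → peak 13
Job 2@6: d1:13  d2:7  d3:7  d4:2  d5:3  d6:3 → peak 13
Best is Job 2@2, peak 13.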